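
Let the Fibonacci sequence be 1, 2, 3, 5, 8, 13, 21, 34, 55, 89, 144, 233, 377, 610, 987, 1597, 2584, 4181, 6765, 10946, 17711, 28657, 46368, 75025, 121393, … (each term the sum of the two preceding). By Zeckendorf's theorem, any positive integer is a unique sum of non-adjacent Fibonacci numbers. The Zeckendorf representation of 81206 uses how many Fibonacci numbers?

subtract 75025 from 81206: 6181 remains
subtract 4181 from 6181: 2000 remains
subtract 1597 from 2000: 403 remains
subtract 377 from 403: 26 remains
subtract 21 from 26: 5 remains
subtract 5 from 5: 0 remains
81206 = 75025 + 4181 + 1597 + 377 + 21 + 5, which has 6 terms.

6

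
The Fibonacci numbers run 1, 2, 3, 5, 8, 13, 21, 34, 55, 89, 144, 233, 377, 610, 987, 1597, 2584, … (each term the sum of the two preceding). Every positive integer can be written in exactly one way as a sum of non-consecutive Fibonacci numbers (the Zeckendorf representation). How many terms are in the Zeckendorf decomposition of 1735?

5

Repeatedly subtract the largest Fibonacci number that fits:
1735 − 1597 = 138
138 − 89 = 49
49 − 34 = 15
15 − 13 = 2
2 − 2 = 0
1735 = 1597 + 89 + 34 + 13 + 2, which has 5 terms.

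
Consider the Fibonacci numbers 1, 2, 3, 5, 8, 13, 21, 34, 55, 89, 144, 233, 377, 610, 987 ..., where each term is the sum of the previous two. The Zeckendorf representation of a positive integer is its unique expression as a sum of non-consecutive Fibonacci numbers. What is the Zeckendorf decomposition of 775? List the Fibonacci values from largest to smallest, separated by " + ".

take 610 (≤ 775); 775 − 610 = 165
take 144 (≤ 165); 165 − 144 = 21
take 21 (≤ 21); 21 − 21 = 0
So 775 = 610 + 144 + 21, with no two terms consecutive in the sequence.

610 + 144 + 21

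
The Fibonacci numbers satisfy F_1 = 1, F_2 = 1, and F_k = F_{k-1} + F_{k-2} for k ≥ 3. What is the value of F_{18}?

2584

Iterating the recurrence up to F_{14} = 377 and F_{13} = 233:
F_{15} = F_{14} + F_{13} = 377 + 233 = 610
F_{16} = F_{15} + F_{14} = 610 + 377 = 987
F_{17} = F_{16} + F_{15} = 987 + 610 = 1597
F_{18} = F_{17} + F_{16} = 1597 + 987 = 2584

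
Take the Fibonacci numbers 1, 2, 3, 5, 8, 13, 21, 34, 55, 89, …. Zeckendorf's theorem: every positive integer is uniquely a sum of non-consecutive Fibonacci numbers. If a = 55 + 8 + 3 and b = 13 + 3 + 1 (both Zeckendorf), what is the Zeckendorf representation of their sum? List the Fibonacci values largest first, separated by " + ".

55 + 21 + 5 + 2

The two numbers are 66 and 17, so their sum is 83.
55 ≤ 83 < 89, so take 55; remainder 28
21 ≤ 28 < 34, so take 21; remainder 7
5 ≤ 7 < 8, so take 5; remainder 2
2 ≤ 2 < 3, so take 2; remainder 0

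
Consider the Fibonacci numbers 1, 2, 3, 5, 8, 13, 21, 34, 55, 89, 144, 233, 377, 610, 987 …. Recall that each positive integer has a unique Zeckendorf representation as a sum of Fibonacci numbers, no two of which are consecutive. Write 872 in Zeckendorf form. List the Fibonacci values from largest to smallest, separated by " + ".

subtract 610 from 872: 262 remains
subtract 233 from 262: 29 remains
subtract 21 from 29: 8 remains
subtract 8 from 8: 0 remains
So 872 = 610 + 233 + 21 + 8, with no two terms consecutive in the sequence.

610 + 233 + 21 + 8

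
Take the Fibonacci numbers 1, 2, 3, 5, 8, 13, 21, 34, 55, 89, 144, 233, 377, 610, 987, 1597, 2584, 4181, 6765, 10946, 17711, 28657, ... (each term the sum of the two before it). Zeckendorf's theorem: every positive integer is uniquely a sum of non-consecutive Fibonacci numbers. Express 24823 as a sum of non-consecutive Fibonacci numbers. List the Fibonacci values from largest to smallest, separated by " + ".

Greedy algorithm:
subtract 17711 from 24823: 7112 remains
subtract 6765 from 7112: 347 remains
subtract 233 from 347: 114 remains
subtract 89 from 114: 25 remains
subtract 21 from 25: 4 remains
subtract 3 from 4: 1 remains
subtract 1 from 1: 0 remains
So 24823 = 17711 + 6765 + 233 + 89 + 21 + 3 + 1, with no two terms consecutive in the sequence.

17711 + 6765 + 233 + 89 + 21 + 3 + 1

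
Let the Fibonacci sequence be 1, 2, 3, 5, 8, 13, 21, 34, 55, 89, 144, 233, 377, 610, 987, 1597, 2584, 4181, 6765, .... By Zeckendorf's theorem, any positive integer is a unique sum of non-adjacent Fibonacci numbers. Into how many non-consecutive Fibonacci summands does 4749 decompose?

Greedy algorithm:
4749: greatest Fibonacci not exceeding it is 4181, leaving 568
568: greatest Fibonacci not exceeding it is 377, leaving 191
191: greatest Fibonacci not exceeding it is 144, leaving 47
47: greatest Fibonacci not exceeding it is 34, leaving 13
13: greatest Fibonacci not exceeding it is 13, leaving 0
4749 = 4181 + 377 + 144 + 34 + 13, which has 5 terms.

5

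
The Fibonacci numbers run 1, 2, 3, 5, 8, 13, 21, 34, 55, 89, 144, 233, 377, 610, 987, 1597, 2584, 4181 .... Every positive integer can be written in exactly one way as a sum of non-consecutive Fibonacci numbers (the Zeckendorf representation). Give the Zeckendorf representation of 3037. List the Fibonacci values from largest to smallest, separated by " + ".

2584 + 377 + 55 + 21

Greedily peel off the largest Fibonacci term at each step:
largest Fibonacci ≤ 3037 is 2584; 3037 − 2584 = 453
largest Fibonacci ≤ 453 is 377; 453 − 377 = 76
largest Fibonacci ≤ 76 is 55; 76 − 55 = 21
largest Fibonacci ≤ 21 is 21; 21 − 21 = 0
So 3037 = 2584 + 377 + 55 + 21, with no two terms consecutive in the sequence.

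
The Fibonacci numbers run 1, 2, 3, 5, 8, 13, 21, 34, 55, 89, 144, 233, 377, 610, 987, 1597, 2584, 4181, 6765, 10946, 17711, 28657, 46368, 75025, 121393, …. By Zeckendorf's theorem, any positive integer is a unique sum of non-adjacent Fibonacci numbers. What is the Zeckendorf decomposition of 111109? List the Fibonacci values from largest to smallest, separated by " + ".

75025 + 28657 + 6765 + 610 + 34 + 13 + 5

75025 ≤ 111109 < 121393, so take 75025; remainder 36084
28657 ≤ 36084 < 46368, so take 28657; remainder 7427
6765 ≤ 7427 < 10946, so take 6765; remainder 662
610 ≤ 662 < 987, so take 610; remainder 52
34 ≤ 52 < 55, so take 34; remainder 18
13 ≤ 18 < 21, so take 13; remainder 5
5 ≤ 5 < 8, so take 5; remainder 0
So 111109 = 75025 + 28657 + 6765 + 610 + 34 + 13 + 5, with no two terms consecutive in the sequence.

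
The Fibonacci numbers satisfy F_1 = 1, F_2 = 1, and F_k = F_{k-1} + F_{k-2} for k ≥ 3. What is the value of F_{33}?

3524578

Iterating the recurrence up to F_{28} = 317811 and F_{27} = 196418:
F_{29} = F_{28} + F_{27} = 317811 + 196418 = 514229
F_{30} = F_{29} + F_{28} = 514229 + 317811 = 832040
F_{31} = F_{30} + F_{29} = 832040 + 514229 = 1346269
F_{32} = F_{31} + F_{30} = 1346269 + 832040 = 2178309
F_{33} = F_{32} + F_{31} = 2178309 + 1346269 = 3524578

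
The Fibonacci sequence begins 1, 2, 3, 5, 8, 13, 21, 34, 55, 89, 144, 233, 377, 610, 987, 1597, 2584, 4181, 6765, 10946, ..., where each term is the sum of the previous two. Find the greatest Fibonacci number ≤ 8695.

6765 ≤ 8695 < 10946, so the largest Fibonacci number not exceeding 8695 is 6765.

6765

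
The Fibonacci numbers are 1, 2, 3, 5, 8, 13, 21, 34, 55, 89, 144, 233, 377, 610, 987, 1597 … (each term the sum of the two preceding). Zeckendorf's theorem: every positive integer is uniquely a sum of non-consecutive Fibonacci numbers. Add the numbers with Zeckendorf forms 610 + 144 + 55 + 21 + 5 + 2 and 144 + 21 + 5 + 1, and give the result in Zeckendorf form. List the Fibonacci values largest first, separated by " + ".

987 + 21

The two numbers are 837 and 171, so their sum is 1008.
take 987 (≤ 1008); 1008 − 987 = 21
take 21 (≤ 21); 21 − 21 = 0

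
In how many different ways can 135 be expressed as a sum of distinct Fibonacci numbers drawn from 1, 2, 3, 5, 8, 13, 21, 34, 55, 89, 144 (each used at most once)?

3

Each representation comes from the Zeckendorf form by replacing some F_k with F_{k−1} + F_{k−2} where possible.
135 = 89+34+8+3+1 = 89+21+13+8+3+1 = 55+34+21+13+8+3+1 — 3 representations.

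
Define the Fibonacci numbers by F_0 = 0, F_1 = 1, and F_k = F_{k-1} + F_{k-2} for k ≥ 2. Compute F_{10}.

55

Iterating the recurrence up to F_{6} = 8 and F_{5} = 5:
F_{7} = F_{6} + F_{5} = 8 + 5 = 13
F_{8} = F_{7} + F_{6} = 13 + 8 = 21
F_{9} = F_{8} + F_{7} = 21 + 13 = 34
F_{10} = F_{9} + F_{8} = 34 + 21 = 55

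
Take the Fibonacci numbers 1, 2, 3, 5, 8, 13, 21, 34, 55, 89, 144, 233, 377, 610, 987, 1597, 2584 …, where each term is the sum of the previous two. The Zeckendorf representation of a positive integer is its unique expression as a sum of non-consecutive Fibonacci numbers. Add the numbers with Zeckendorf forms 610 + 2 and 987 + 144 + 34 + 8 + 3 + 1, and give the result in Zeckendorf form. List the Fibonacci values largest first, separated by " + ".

The two numbers are 612 and 1177, so their sum is 1789.
1597 ≤ 1789 < 2584, so take 1597; remainder 192
144 ≤ 192 < 233, so take 144; remainder 48
34 ≤ 48 < 55, so take 34; remainder 14
13 ≤ 14 < 21, so take 13; remainder 1
1 ≤ 1 < 2, so take 1; remainder 0

1597 + 144 + 34 + 13 + 1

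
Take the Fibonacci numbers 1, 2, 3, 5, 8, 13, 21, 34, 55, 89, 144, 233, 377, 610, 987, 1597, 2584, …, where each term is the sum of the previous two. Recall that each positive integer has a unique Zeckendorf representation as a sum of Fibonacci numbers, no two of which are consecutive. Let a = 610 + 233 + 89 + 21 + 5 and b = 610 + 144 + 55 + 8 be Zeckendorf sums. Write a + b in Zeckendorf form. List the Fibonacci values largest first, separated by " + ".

The two numbers are 958 and 817, so their sum is 1775.
Greedy algorithm:
subtract 1597 from 1775: 178 remains
subtract 144 from 178: 34 remains
subtract 34 from 34: 0 remains

1597 + 144 + 34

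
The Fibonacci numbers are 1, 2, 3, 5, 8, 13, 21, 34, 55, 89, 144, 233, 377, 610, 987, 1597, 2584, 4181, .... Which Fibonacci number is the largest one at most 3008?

2584

2584 ≤ 3008 < 4181, so the largest Fibonacci number not exceeding 3008 is 2584.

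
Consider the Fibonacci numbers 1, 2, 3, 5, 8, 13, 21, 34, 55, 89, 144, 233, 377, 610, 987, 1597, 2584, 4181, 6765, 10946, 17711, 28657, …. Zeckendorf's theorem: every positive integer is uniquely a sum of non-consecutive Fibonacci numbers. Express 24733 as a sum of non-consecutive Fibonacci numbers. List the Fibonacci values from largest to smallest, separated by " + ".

17711 + 6765 + 233 + 21 + 3

take 17711 (≤ 24733); 24733 − 17711 = 7022
take 6765 (≤ 7022); 7022 − 6765 = 257
take 233 (≤ 257); 257 − 233 = 24
take 21 (≤ 24); 24 − 21 = 3
take 3 (≤ 3); 3 − 3 = 0
So 24733 = 17711 + 6765 + 233 + 21 + 3, with no two terms consecutive in the sequence.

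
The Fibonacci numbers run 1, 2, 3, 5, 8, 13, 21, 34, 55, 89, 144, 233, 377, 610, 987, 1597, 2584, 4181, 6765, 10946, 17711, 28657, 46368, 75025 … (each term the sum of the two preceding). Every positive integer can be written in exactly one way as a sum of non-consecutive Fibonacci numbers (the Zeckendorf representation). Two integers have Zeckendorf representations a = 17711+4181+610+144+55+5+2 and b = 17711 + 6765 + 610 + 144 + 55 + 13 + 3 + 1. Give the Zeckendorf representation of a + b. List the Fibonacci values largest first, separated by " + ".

46368 + 1597 + 34 + 8 + 3

The two numbers are 22708 and 25302, so their sum is 48010.
48010: greatest Fibonacci not exceeding it is 46368, leaving 1642
1642: greatest Fibonacci not exceeding it is 1597, leaving 45
45: greatest Fibonacci not exceeding it is 34, leaving 11
11: greatest Fibonacci not exceeding it is 8, leaving 3
3: greatest Fibonacci not exceeding it is 3, leaving 0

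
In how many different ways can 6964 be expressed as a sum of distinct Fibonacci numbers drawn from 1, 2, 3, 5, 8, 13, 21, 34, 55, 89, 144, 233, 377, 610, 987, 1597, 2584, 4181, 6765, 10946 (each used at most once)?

40

6964 = 6765+144+55 = 6765+144+34+21 = 6765+144+34+13+8 = … (37 more), for 40 in all.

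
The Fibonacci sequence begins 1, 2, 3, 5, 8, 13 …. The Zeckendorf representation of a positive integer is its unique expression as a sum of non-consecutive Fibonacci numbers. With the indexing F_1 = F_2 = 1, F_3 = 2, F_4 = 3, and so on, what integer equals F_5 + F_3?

7

F_5 + F_3 = 5 + 2 = 7.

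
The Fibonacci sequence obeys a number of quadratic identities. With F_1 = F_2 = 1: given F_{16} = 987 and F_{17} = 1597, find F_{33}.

By F_{2k+1} = F_k² + F_{k+1}²: F_{33} = 987² + 1597² = 974169 + 2550409 = 3524578.

3524578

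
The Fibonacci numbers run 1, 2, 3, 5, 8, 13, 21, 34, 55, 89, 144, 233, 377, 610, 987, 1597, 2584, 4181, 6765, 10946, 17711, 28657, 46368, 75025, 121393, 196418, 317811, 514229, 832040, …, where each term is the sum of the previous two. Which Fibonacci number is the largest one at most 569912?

514229

514229 ≤ 569912 < 832040, so the largest Fibonacci number not exceeding 569912 is 514229.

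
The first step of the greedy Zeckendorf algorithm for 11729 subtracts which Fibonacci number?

10946

10946 ≤ 11729 < 17711, so the largest Fibonacci number not exceeding 11729 is 10946.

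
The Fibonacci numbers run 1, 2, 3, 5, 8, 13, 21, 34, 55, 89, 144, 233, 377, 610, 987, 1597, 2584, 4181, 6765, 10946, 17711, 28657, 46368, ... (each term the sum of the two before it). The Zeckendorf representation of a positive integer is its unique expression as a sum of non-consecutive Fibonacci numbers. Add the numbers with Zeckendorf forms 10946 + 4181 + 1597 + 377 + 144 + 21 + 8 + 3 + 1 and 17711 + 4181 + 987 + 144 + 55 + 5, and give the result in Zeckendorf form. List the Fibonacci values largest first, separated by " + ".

The two numbers are 17278 and 23083, so their sum is 40361.
Repeatedly subtract the largest Fibonacci number that fits:
largest Fibonacci ≤ 40361 is 28657; 40361 − 28657 = 11704
largest Fibonacci ≤ 11704 is 10946; 11704 − 10946 = 758
largest Fibonacci ≤ 758 is 610; 758 − 610 = 148
largest Fibonacci ≤ 148 is 144; 148 − 144 = 4
largest Fibonacci ≤ 4 is 3; 4 − 3 = 1
largest Fibonacci ≤ 1 is 1; 1 − 1 = 0

28657 + 10946 + 610 + 144 + 3 + 1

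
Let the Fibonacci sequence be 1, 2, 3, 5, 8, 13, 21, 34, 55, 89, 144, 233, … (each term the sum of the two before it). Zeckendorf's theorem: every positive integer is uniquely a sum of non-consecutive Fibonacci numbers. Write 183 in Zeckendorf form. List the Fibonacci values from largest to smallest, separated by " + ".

144 + 34 + 5

Repeatedly subtract the largest Fibonacci number that fits:
183: greatest Fibonacci not exceeding it is 144, leaving 39
39: greatest Fibonacci not exceeding it is 34, leaving 5
5: greatest Fibonacci not exceeding it is 5, leaving 0
So 183 = 144 + 34 + 5, with no two terms consecutive in the sequence.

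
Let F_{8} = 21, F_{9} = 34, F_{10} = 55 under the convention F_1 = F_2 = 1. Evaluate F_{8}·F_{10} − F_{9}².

21·55 − 34² = 1155 − 1156 = -1. (Cassini's identity: F_{k−1}F_{k+1} − F_k² = (−1)^k.)

-1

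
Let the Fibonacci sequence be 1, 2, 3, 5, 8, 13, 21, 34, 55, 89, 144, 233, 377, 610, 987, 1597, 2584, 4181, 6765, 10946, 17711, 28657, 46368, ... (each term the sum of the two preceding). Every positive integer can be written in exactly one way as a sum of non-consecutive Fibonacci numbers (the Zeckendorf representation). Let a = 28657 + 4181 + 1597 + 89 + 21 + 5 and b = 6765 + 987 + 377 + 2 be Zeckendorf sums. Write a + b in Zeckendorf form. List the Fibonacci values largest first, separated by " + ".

28657 + 10946 + 2584 + 377 + 89 + 21 + 5 + 2

The two numbers are 34550 and 8131, so their sum is 42681.
largest Fibonacci ≤ 42681 is 28657; 42681 − 28657 = 14024
largest Fibonacci ≤ 14024 is 10946; 14024 − 10946 = 3078
largest Fibonacci ≤ 3078 is 2584; 3078 − 2584 = 494
largest Fibonacci ≤ 494 is 377; 494 − 377 = 117
largest Fibonacci ≤ 117 is 89; 117 − 89 = 28
largest Fibonacci ≤ 28 is 21; 28 − 21 = 7
largest Fibonacci ≤ 7 is 5; 7 − 5 = 2
largest Fibonacci ≤ 2 is 2; 2 − 2 = 0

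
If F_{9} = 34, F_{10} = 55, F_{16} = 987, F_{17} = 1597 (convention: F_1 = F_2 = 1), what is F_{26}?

121393

By the addition formula F_{m+n} = F_m F_{n+1} + F_{m−1} F_n with m=10, n=16: F_{26} = 55·1597 + 34·987 = 87835 + 33558 = 121393.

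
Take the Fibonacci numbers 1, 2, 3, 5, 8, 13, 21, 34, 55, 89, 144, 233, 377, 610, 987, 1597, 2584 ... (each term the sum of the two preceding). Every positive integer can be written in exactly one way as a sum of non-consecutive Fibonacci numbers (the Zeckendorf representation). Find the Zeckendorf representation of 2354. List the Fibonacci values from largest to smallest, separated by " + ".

subtract 1597 from 2354: 757 remains
subtract 610 from 757: 147 remains
subtract 144 from 147: 3 remains
subtract 3 from 3: 0 remains
So 2354 = 1597 + 610 + 144 + 3, with no two terms consecutive in the sequence.

1597 + 610 + 144 + 3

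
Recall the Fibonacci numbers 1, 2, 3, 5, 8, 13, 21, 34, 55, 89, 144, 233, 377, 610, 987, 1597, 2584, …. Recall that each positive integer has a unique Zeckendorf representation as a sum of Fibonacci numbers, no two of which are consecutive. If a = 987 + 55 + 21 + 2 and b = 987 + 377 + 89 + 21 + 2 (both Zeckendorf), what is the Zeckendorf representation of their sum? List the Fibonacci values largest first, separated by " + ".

The two numbers are 1065 and 1476, so their sum is 2541.
Repeatedly subtract the largest Fibonacci number that fits:
largest Fibonacci ≤ 2541 is 1597; 2541 − 1597 = 944
largest Fibonacci ≤ 944 is 610; 944 − 610 = 334
largest Fibonacci ≤ 334 is 233; 334 − 233 = 101
largest Fibonacci ≤ 101 is 89; 101 − 89 = 12
largest Fibonacci ≤ 12 is 8; 12 − 8 = 4
largest Fibonacci ≤ 4 is 3; 4 − 3 = 1
largest Fibonacci ≤ 1 is 1; 1 − 1 = 0

1597 + 610 + 233 + 89 + 8 + 3 + 1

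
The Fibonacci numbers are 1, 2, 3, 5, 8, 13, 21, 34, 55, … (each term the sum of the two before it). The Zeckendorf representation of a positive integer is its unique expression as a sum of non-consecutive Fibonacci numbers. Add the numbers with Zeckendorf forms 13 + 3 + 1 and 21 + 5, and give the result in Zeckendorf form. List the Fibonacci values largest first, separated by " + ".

The two numbers are 17 and 26, so their sum is 43.
Greedy algorithm:
subtract 34 from 43: 9 remains
subtract 8 from 9: 1 remains
subtract 1 from 1: 0 remains

34 + 8 + 1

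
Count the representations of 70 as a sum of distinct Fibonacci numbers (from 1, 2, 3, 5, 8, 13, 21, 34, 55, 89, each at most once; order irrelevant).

4

Starting from the Zeckendorf form and repeatedly splitting a term F_k into F_{k−1} + F_{k−2} (when neither is already used) reaches every representation.
70 = 55+13+2 = 55+8+5+2 = 34+21+13+2 = … (1 more), for 4 in all.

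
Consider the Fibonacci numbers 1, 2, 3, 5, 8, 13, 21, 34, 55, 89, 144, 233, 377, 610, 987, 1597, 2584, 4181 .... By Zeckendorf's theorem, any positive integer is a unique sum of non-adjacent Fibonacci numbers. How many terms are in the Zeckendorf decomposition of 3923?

7

2584 ≤ 3923 < 4181, so take 2584; remainder 1339
987 ≤ 1339 < 1597, so take 987; remainder 352
233 ≤ 352 < 377, so take 233; remainder 119
89 ≤ 119 < 144, so take 89; remainder 30
21 ≤ 30 < 34, so take 21; remainder 9
8 ≤ 9 < 13, so take 8; remainder 1
1 ≤ 1 < 2, so take 1; remainder 0
3923 = 2584 + 987 + 233 + 89 + 21 + 8 + 1, which has 7 terms.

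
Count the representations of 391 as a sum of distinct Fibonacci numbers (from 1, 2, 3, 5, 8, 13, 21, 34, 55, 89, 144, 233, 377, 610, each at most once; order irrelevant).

12

Each representation comes from the Zeckendorf form by replacing some F_k with F_{k−1} + F_{k−2} where possible.
391 = 377+13+1 = 377+8+5+1 = 233+144+13+1 = … (9 more), for 12 in all.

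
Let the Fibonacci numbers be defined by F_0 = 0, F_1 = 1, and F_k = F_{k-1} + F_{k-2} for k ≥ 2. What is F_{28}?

317811

Iterating the recurrence up to F_{21} = 10946 and F_{20} = 6765:
F_{22} = F_{21} + F_{20} = 10946 + 6765 = 17711
F_{23} = F_{22} + F_{21} = 17711 + 10946 = 28657
F_{24} = F_{23} + F_{22} = 28657 + 17711 = 46368
F_{25} = F_{24} + F_{23} = 46368 + 28657 = 75025
F_{26} = F_{25} + F_{24} = 75025 + 46368 = 121393
F_{27} = F_{26} + F_{25} = 121393 + 75025 = 196418
F_{28} = F_{27} + F_{26} = 196418 + 121393 = 317811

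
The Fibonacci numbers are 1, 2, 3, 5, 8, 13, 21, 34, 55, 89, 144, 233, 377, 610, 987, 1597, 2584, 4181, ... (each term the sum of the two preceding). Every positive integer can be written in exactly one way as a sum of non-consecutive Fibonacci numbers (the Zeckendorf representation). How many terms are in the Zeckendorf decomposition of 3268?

6

Greedy algorithm:
subtract 2584 from 3268: 684 remains
subtract 610 from 684: 74 remains
subtract 55 from 74: 19 remains
subtract 13 from 19: 6 remains
subtract 5 from 6: 1 remains
subtract 1 from 1: 0 remains
3268 = 2584 + 610 + 55 + 13 + 5 + 1, which has 6 terms.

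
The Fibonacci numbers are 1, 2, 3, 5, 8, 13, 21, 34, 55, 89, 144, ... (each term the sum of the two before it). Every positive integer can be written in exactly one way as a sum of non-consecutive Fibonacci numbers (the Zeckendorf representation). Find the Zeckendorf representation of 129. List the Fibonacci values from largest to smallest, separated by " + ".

89 + 34 + 5 + 1

Repeatedly subtract the largest Fibonacci number that fits:
89 ≤ 129 < 144, so take 89; remainder 40
34 ≤ 40 < 55, so take 34; remainder 6
5 ≤ 6 < 8, so take 5; remainder 1
1 ≤ 1 < 2, so take 1; remainder 0
So 129 = 89 + 34 + 5 + 1, with no two terms consecutive in the sequence.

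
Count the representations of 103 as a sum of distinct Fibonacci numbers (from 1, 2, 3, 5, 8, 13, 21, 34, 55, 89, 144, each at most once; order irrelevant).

8

Each representation comes from the Zeckendorf form by replacing some F_k with F_{k−1} + F_{k−2} where possible.
103 = 89+13+1 = 89+8+5+1 = 55+34+13+1 = 89+8+3+2+1 = … (4 more), for 8 in all.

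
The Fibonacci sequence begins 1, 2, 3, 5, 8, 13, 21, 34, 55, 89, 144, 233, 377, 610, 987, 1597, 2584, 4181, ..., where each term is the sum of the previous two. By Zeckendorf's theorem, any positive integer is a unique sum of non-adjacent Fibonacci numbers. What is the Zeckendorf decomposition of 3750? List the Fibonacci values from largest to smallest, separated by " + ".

2584 + 987 + 144 + 34 + 1

3750 − 2584 = 1166
1166 − 987 = 179
179 − 144 = 35
35 − 34 = 1
1 − 1 = 0
So 3750 = 2584 + 987 + 144 + 34 + 1, with no two terms consecutive in the sequence.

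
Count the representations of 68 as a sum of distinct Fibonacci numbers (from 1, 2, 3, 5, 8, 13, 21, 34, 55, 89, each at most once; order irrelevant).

Starting from the Zeckendorf form and repeatedly splitting a term F_k into F_{k−1} + F_{k−2} (when neither is already used) reaches every representation.
68 = 55+13 = 55+8+5 = 34+21+13 = 55+8+3+2 = 34+21+8+5 = … (1 more), for 6 in all.

6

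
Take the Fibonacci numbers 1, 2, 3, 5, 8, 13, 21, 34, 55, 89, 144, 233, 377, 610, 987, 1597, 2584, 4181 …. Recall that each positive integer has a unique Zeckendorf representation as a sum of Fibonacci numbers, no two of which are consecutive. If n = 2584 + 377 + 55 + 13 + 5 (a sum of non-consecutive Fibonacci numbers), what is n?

2584 + 377 + 55 + 13 + 5 = 3034.

3034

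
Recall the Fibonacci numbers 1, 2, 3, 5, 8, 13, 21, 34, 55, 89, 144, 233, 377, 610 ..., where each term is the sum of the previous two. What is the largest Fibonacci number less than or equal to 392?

377

377 ≤ 392 < 610, so the largest Fibonacci number not exceeding 392 is 377.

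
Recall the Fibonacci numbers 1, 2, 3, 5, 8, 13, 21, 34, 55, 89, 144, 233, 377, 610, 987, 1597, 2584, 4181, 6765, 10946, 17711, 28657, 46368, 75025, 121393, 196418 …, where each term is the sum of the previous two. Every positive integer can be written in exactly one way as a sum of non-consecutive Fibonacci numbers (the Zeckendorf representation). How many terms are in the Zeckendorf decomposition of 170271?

largest Fibonacci ≤ 170271 is 121393; 170271 − 121393 = 48878
largest Fibonacci ≤ 48878 is 46368; 48878 − 46368 = 2510
largest Fibonacci ≤ 2510 is 1597; 2510 − 1597 = 913
largest Fibonacci ≤ 913 is 610; 913 − 610 = 303
largest Fibonacci ≤ 303 is 233; 303 − 233 = 70
largest Fibonacci ≤ 70 is 55; 70 − 55 = 15
largest Fibonacci ≤ 15 is 13; 15 − 13 = 2
largest Fibonacci ≤ 2 is 2; 2 − 2 = 0
170271 = 121393 + 46368 + 1597 + 610 + 233 + 55 + 13 + 2, which has 8 terms.

8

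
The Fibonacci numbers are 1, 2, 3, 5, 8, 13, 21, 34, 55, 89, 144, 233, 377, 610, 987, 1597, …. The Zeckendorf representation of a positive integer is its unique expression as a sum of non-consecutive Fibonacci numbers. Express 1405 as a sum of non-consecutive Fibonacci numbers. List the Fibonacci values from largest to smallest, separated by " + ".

Repeatedly subtract the largest Fibonacci number that fits:
subtract 987 from 1405: 418 remains
subtract 377 from 418: 41 remains
subtract 34 from 41: 7 remains
subtract 5 from 7: 2 remains
subtract 2 from 2: 0 remains
So 1405 = 987 + 377 + 34 + 5 + 2, with no two terms consecutive in the sequence.

987 + 377 + 34 + 5 + 2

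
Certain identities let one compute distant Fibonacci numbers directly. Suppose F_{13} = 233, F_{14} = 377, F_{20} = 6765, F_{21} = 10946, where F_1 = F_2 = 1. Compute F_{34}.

5702887

By the addition formula F_{m+n} = F_m F_{n+1} + F_{m−1} F_n with m=14, n=20: F_{34} = 377·10946 + 233·6765 = 4126642 + 1576245 = 5702887.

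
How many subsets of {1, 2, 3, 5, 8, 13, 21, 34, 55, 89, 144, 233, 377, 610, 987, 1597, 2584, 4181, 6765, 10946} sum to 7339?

40

Each representation comes from the Zeckendorf form by replacing some F_k with F_{k−1} + F_{k−2} where possible.
7339 = 6765+377+144+34+13+5+1 = 6765+377+144+34+13+3+2+1 = 6765+377+89+55+34+13+5+1 = 6765+377+144+34+8+5+3+2+1 = … (36 more), for 40 in all.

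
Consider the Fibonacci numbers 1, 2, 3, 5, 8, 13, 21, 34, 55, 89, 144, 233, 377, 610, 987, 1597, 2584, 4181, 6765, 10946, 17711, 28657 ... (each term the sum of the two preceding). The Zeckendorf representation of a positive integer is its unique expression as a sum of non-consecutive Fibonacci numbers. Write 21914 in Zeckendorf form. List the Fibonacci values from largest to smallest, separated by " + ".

21914 − 17711 = 4203
4203 − 4181 = 22
22 − 21 = 1
1 − 1 = 0
So 21914 = 17711 + 4181 + 21 + 1, with no two terms consecutive in the sequence.

17711 + 4181 + 21 + 1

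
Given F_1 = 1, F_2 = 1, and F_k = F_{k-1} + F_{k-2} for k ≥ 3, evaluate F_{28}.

317811

Iterating the recurrence up to F_{23} = 28657 and F_{22} = 17711:
F_{24} = F_{23} + F_{22} = 28657 + 17711 = 46368
F_{25} = F_{24} + F_{23} = 46368 + 28657 = 75025
F_{26} = F_{25} + F_{24} = 75025 + 46368 = 121393
F_{27} = F_{26} + F_{25} = 121393 + 75025 = 196418
F_{28} = F_{27} + F_{26} = 196418 + 121393 = 317811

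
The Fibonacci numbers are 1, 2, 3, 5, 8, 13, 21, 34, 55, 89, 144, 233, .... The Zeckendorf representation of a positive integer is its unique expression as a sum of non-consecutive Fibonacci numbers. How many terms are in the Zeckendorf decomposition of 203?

4

take 144 (≤ 203); 203 − 144 = 59
take 55 (≤ 59); 59 − 55 = 4
take 3 (≤ 4); 4 − 3 = 1
take 1 (≤ 1); 1 − 1 = 0
203 = 144 + 55 + 3 + 1, which has 4 terms.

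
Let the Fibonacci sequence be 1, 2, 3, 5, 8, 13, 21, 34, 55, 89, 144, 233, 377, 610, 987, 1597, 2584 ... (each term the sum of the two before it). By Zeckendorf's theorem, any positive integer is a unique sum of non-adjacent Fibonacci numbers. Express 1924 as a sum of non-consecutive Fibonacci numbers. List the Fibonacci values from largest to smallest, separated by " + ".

1597 + 233 + 89 + 5

Repeatedly subtract the largest Fibonacci number that fits:
subtract 1597 from 1924: 327 remains
subtract 233 from 327: 94 remains
subtract 89 from 94: 5 remains
subtract 5 from 5: 0 remains
So 1924 = 1597 + 233 + 89 + 5, with no two terms consecutive in the sequence.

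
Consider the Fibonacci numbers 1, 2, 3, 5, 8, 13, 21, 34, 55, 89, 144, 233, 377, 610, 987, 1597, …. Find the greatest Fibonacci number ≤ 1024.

987 ≤ 1024 < 1597, so the largest Fibonacci number not exceeding 1024 is 987.

987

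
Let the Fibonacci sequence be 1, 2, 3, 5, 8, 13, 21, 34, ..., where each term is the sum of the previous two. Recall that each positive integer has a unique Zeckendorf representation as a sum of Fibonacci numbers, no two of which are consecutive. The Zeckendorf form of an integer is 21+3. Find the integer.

21+3 = 24.

24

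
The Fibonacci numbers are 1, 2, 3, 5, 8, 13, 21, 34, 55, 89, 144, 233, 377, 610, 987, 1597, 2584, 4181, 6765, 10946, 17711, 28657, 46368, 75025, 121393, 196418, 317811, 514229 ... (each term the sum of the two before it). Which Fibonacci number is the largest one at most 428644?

317811

317811 ≤ 428644 < 514229, so the largest Fibonacci number not exceeding 428644 is 317811.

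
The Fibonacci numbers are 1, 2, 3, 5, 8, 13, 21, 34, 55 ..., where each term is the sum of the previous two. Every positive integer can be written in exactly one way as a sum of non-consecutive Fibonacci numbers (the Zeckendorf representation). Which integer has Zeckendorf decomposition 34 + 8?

42

34 + 8 = 42.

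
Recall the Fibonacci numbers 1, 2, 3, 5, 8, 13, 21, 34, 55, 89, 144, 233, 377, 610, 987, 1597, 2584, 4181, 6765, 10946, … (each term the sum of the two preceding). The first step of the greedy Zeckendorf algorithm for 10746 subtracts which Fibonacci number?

6765

6765 ≤ 10746 < 10946, so the largest Fibonacci number not exceeding 10746 is 6765.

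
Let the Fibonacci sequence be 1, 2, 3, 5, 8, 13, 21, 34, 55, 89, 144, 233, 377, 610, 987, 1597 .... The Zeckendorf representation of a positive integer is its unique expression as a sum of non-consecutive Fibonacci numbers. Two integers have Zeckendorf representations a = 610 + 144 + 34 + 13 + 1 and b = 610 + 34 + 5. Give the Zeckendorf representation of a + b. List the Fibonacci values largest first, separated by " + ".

The two numbers are 802 and 649, so their sum is 1451.
subtract 987 from 1451: 464 remains
subtract 377 from 464: 87 remains
subtract 55 from 87: 32 remains
subtract 21 from 32: 11 remains
subtract 8 from 11: 3 remains
subtract 3 from 3: 0 remains

987 + 377 + 55 + 21 + 8 + 3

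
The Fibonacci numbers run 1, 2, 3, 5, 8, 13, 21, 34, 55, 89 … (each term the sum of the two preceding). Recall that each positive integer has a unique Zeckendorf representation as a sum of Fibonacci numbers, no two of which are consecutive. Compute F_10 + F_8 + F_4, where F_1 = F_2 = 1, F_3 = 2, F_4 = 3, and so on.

F_10 + F_8 + F_4 = 55 + 21 + 3 = 79.

79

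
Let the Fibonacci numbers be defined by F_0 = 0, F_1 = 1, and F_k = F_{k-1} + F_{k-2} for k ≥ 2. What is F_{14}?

377

Iterating the recurrence up to F_{10} = 55 and F_{9} = 34:
F_{11} = F_{10} + F_{9} = 55 + 34 = 89
F_{12} = F_{11} + F_{10} = 89 + 55 = 144
F_{13} = F_{12} + F_{11} = 144 + 89 = 233
F_{14} = F_{13} + F_{12} = 233 + 144 = 377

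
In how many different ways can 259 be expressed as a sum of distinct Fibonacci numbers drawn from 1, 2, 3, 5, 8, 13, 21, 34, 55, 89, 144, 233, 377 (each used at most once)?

12

Each representation comes from the Zeckendorf form by replacing some F_k with F_{k−1} + F_{k−2} where possible.
259 = 233+21+5 = 233+21+3+2 = 233+13+8+5 = … (9 more), for 12 in all.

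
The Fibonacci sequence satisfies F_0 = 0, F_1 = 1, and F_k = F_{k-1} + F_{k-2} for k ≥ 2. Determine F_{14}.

Iterating the recurrence up to F_{6} = 8 and F_{5} = 5:
F_{7} = F_{6} + F_{5} = 8 + 5 = 13
F_{8} = F_{7} + F_{6} = 13 + 8 = 21
F_{9} = F_{8} + F_{7} = 21 + 13 = 34
F_{10} = F_{9} + F_{8} = 34 + 21 = 55
F_{11} = F_{10} + F_{9} = 55 + 34 = 89
F_{12} = F_{11} + F_{10} = 89 + 55 = 144
F_{13} = F_{12} + F_{11} = 144 + 89 = 233
F_{14} = F_{13} + F_{12} = 233 + 144 = 377

377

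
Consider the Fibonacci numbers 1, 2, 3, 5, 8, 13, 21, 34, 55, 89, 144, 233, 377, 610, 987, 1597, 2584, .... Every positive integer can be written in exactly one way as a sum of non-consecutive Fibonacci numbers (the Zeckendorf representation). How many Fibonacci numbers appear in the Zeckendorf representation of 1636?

3

1636 − 1597 = 39
39 − 34 = 5
5 − 5 = 0
1636 = 1597 + 34 + 5, which has 3 terms.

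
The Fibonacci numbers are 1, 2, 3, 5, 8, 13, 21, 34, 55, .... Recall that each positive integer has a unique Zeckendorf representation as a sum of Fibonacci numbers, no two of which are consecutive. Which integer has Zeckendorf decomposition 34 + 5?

39

34 + 5 = 39.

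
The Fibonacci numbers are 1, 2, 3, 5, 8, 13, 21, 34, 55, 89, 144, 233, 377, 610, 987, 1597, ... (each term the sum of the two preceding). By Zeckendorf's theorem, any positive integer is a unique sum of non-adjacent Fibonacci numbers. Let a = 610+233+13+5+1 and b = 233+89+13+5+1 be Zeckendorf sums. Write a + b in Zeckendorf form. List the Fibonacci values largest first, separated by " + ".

The two numbers are 862 and 341, so their sum is 1203.
subtract 987 from 1203: 216 remains
subtract 144 from 216: 72 remains
subtract 55 from 72: 17 remains
subtract 13 from 17: 4 remains
subtract 3 from 4: 1 remains
subtract 1 from 1: 0 remains

987 + 144 + 55 + 13 + 3 + 1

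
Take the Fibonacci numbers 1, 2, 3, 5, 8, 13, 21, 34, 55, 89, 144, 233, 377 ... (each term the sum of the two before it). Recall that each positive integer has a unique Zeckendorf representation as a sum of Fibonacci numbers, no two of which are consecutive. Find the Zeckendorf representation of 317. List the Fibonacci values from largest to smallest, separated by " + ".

233 + 55 + 21 + 8

Greedy algorithm:
233 ≤ 317 < 377, so take 233; remainder 84
55 ≤ 84 < 89, so take 55; remainder 29
21 ≤ 29 < 34, so take 21; remainder 8
8 ≤ 8 < 13, so take 8; remainder 0
So 317 = 233 + 55 + 21 + 8, with no two terms consecutive in the sequence.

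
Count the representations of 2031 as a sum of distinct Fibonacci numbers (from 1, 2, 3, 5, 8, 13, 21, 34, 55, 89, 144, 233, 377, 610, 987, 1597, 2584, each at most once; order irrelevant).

22

Starting from the Zeckendorf form and repeatedly splitting a term F_k into F_{k−1} + F_{k−2} (when neither is already used) reaches every representation.
2031 = 1597+377+55+2 = 1597+377+34+21+2 = 1597+233+144+55+2 = … (19 more), for 22 in all.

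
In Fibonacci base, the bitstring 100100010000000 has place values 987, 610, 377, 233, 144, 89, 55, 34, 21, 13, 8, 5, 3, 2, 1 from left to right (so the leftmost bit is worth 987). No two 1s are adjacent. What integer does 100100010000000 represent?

Summing the place values of the 1 bits: 987 + 233 + 34 = 1254.

1254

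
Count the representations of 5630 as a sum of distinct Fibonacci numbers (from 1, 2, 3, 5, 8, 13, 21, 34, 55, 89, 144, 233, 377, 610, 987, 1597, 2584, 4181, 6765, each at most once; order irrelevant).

28

Starting from the Zeckendorf form and repeatedly splitting a term F_k into F_{k−1} + F_{k−2} (when neither is already used) reaches every representation.
5630 = 4181+987+377+55+21+8+1 = 4181+987+377+55+21+5+3+1 = 4181+987+233+144+55+21+8+1 = 4181+987+377+55+13+8+5+3+1 = … (24 more), for 28 in all.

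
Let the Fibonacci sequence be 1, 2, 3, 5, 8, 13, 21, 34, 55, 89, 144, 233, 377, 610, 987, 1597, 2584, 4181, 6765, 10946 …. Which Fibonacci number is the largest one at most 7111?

6765 ≤ 7111 < 10946, so the largest Fibonacci number not exceeding 7111 is 6765.

6765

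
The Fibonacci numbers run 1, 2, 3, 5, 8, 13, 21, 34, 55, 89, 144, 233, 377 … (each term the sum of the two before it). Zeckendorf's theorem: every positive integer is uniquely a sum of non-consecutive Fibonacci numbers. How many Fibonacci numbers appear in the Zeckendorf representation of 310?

Greedily peel off the largest Fibonacci term at each step:
subtract 233 from 310: 77 remains
subtract 55 from 77: 22 remains
subtract 21 from 22: 1 remains
subtract 1 from 1: 0 remains
310 = 233 + 55 + 21 + 1, which has 4 terms.

4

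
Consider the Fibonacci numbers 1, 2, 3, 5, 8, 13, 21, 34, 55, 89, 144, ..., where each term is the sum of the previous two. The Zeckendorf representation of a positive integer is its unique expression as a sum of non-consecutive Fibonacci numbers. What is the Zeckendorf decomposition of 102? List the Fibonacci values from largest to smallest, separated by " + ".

89 + 13

subtract 89 from 102: 13 remains
subtract 13 from 13: 0 remains
So 102 = 89 + 13, with no two terms consecutive in the sequence.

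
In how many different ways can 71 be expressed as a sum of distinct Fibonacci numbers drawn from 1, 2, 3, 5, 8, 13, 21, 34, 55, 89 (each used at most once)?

8

71 = 55+13+3 = 55+13+2+1 = 55+8+5+3 = … (5 more), for 8 in all.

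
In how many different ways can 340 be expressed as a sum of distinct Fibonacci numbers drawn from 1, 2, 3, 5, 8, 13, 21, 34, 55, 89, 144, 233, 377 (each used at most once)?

11

Each representation comes from the Zeckendorf form by replacing some F_k with F_{k−1} + F_{k−2} where possible.
340 = 233+89+13+5 = 233+89+13+3+2 = 233+55+34+13+5 = 233+89+8+5+3+2 = … (7 more), for 11 in all.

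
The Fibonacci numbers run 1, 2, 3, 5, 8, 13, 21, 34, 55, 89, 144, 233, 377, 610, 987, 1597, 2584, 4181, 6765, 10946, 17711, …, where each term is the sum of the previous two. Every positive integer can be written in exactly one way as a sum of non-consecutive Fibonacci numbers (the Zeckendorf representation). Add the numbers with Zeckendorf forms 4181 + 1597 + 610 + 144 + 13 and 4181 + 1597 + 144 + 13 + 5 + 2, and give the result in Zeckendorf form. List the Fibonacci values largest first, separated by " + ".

The two numbers are 6545 and 5942, so their sum is 12487.
Greedy algorithm:
12487 − 10946 = 1541
1541 − 987 = 554
554 − 377 = 177
177 − 144 = 33
33 − 21 = 12
12 − 8 = 4
4 − 3 = 1
1 − 1 = 0

10946 + 987 + 377 + 144 + 21 + 8 + 3 + 1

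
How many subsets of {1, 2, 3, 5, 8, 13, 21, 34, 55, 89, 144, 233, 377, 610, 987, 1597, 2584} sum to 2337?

11

Each representation comes from the Zeckendorf form by replacing some F_k with F_{k−1} + F_{k−2} where possible.
2337 = 1597+610+89+34+5+2 = 1597+610+89+21+13+5+2 = 1597+377+233+89+34+5+2 = … (8 more), for 11 in all.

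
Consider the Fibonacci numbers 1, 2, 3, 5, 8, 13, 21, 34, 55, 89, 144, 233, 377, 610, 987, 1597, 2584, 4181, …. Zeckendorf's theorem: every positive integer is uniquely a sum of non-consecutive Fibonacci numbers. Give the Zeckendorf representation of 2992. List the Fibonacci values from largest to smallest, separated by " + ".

Greedy algorithm:
largest Fibonacci ≤ 2992 is 2584; 2992 − 2584 = 408
largest Fibonacci ≤ 408 is 377; 408 − 377 = 31
largest Fibonacci ≤ 31 is 21; 31 − 21 = 10
largest Fibonacci ≤ 10 is 8; 10 − 8 = 2
largest Fibonacci ≤ 2 is 2; 2 − 2 = 0
So 2992 = 2584 + 377 + 21 + 8 + 2, with no two terms consecutive in the sequence.

2584 + 377 + 21 + 8 + 2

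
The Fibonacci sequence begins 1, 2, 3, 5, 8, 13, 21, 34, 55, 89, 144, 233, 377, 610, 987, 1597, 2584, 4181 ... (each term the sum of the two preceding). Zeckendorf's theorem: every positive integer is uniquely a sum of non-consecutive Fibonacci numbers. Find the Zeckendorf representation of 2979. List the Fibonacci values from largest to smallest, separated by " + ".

Greedy algorithm:
2979 − 2584 = 395
395 − 377 = 18
18 − 13 = 5
5 − 5 = 0
So 2979 = 2584 + 377 + 13 + 5, with no two terms consecutive in the sequence.

2584 + 377 + 13 + 5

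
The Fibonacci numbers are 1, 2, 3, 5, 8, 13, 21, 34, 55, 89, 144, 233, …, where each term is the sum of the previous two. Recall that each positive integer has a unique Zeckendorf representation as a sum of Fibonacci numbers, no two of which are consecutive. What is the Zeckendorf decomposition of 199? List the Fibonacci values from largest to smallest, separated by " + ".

144 + 55

144 ≤ 199 < 233, so take 144; remainder 55
55 ≤ 55 < 89, so take 55; remainder 0
So 199 = 144 + 55, with no two terms consecutive in the sequence.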